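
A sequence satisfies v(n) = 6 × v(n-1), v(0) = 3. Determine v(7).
Computing step by step:
v(0) = 3
v(1) = 6 × 3 = 18
v(2) = 6 × 18 = 108
v(3) = 6 × 108 = 648
v(4) = 6 × 648 = 3888
v(5) = 6 × 3888 = 23328
v(6) = 6 × 23328 = 139968
v(7) = 6 × 139968 = 839808

839808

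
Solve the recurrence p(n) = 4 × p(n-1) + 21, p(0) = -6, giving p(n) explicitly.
Recurrence: p(n) = 4 × p(n-1) + 21, initial: p(0) = -6.
Try p(n) = A·4ⁿ + C. Substituting: A·4ⁿ + C = 4(A·4ⁿ⁻¹ + C) + 21 = A·4ⁿ + 4C + 21, so C = 4C + 21, giving C = -7. Then p(0) = A - 7 = -6 gives A = 1.

p(n) = 4ⁿ - 7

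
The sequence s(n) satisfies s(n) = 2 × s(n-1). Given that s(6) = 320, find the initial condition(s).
In general s(n) = 2ⁿ · s(0). At n = 6: s(0) = s(6) / 2^6 = 320 / 64 = 5.

s(0) = 5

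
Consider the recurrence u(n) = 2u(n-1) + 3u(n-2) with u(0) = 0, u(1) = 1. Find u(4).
Computing the sequence terms:
0, 1, 2, 7, 20

20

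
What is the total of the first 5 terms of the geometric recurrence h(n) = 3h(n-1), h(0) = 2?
Computing the sequence terms: 2, 6, 18, 54, 162
Adding these values together:

242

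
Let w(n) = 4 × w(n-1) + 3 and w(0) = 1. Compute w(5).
Computing step by step:
w(0) = 1
w(1) = 4 × 1 + 3 = 7
w(2) = 4 × 7 + 3 = 31
w(3) = 4 × 31 + 3 = 127
w(4) = 4 × 127 + 3 = 511
w(5) = 4 × 511 + 3 = 2047

2047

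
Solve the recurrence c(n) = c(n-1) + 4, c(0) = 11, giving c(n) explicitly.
Recurrence: c(n) = c(n-1) + 4, initial: c(0) = 11.
Each step adds 4, so c(n) = c(0) + 4n = 4n + 11.

c(n) = 4n + 11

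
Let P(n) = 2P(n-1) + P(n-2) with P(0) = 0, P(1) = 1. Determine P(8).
Computing the sequence terms:
0, 1, 2, 5, 12, 29, 70, 169, 408

408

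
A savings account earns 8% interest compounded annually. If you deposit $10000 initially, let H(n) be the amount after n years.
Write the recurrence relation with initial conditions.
Each year the balance grows by 8%, i.e. is multiplied by 1 + 8/100 = 1.08, so H(n) = 1.08 × H(n-1). The initial deposit gives H(0) = 10000.
Unrolling gives the closed form H(n) = 10000 × (1.08)ⁿ.

H(n) = 1.08 × H(n-1), H(0) = 10000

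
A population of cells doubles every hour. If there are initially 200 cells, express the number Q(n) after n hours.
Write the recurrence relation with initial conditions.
Each hour multiplies the count by 2, so the count after n hours depends only on the count after n-1 hours: Q(n) = 2 × Q(n-1). The starting count gives Q(0) = 200.
Unrolling n times gives the closed form Q(n) = 200 × 2ⁿ.

Q(n) = 2 × Q(n-1), Q(0) = 200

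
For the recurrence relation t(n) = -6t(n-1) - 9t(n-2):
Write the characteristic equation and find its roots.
Substitute t(n) = rⁿ and divide through by rⁿ⁻²: r² + 6r + 9 = 0
Factor: (r + 3)² = 0, so r = -3 (double root).
General solution: t(n) = (A + Bn)·(-3)ⁿ

Characteristic: r² + 6r + 9 = 0, Roots: r = -3 (double root)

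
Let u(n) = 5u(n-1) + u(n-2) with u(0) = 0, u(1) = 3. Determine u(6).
Computing the sequence terms:
0, 3, 15, 78, 405, 2103, 10920

10920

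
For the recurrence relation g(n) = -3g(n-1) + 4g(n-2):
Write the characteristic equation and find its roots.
Substitute g(n) = rⁿ and divide through by rⁿ⁻²: r² + 3r - 4 = 0
Factor: (r - 1)(r + 4) = 0, so r = 1, -4.
General solution: g(n) = A·1ⁿ + B·(-4)ⁿ

Characteristic: r² + 3r - 4 = 0, Roots: r = 1, -4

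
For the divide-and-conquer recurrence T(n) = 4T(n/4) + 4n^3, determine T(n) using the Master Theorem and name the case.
Master Theorem template: T(n) = a·T(n/b) + f(n).
Here: a=4, b=4, f(n)=4n^3
Compute log_b(a) = log_4(4) = 1.
f(n) = 4n^3 = Ω(n^(1+ε)) with ε = 2, and the regularity condition holds (a·f(n/b) = (a/b^3)·f(n) with a/b^3 = 4^-2 < 1). Case 3: T(n) = Θ(f(n)) = Θ(n^3).

Case 3: T(n) = Θ(n^3)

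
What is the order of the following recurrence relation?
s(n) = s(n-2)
The order is the largest lag k for which s(n-k) appears. Here the deepest term is s(n-2), so the order is 2.

Order 2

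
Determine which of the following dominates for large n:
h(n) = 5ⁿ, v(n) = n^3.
Comparing growth rates:
Growth-rate hierarchy: log n ≺ any polynomial ≺ any exponential cⁿ (c>1) ≺ n! ≺ nⁿ.
exponential base 5 dominates polynomial degree 3 asymptotically.

h(n) grows faster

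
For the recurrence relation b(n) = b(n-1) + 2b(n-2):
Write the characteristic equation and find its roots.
Substitute b(n) = rⁿ and divide through by rⁿ⁻²: r² - r - 2 = 0
Factor: (r - 2)(r + 1) = 0, so r = 2, -1.
General solution: b(n) = A·2ⁿ + B·(-1)ⁿ

Characteristic: r² - r - 2 = 0, Roots: r = 2, -1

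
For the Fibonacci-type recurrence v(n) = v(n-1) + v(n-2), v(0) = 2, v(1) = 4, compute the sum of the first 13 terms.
Computing the sequence terms: 2, 4, 6, 10, 16, 26, 42, 68, 110, 178, 288, 466, 754
Adding these values together:

1970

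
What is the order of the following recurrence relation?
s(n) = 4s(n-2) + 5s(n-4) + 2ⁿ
The order is the largest lag k for which s(n-k) appears. Here the deepest term is s(n-4) (the 2ⁿ term is non-homogeneous and does not affect the order), so the order is 4.

Order 4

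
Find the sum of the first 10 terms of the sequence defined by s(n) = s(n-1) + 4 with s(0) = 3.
Computing the sequence terms: 3, 7, 11, 15, 19, 23, 27, 31, 35, 39
Adding these values together:

210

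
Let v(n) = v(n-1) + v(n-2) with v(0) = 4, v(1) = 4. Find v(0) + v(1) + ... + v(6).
Computing the sequence terms: 4, 4, 8, 12, 20, 32, 52
Adding these values together:

132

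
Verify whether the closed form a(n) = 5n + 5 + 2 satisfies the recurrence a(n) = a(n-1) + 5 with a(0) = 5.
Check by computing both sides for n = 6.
From the recurrence with a(0) = 5:
  a(0) = 5, a(1) = 10, a(2) = 15, a(3) = 20, a(4) = 25, a(5) = 30, a(6) = 35
  so the recurrence gives a(6) = 35.
From the proposed closed form a(n) = 5n + 5 + 2:
  a(6) = 37.
The recurrence gives 35 but the closed form gives 37, so the closed form does not satisfy the recurrence.

No, the closed form is incorrect.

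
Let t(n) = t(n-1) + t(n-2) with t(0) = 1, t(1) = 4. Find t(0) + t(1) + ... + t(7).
Computing the sequence terms: 1, 4, 5, 9, 14, 23, 37, 60
Adding these values together:

153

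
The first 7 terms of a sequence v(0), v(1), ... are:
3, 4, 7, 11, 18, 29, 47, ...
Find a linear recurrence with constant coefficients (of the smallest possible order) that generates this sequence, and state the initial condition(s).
Look for the lowest-order linear relation among consecutive terms.
Observation: v(n) - 1·v(n-1) - (1)·v(n-2) = 0 holds for the shown terms, and no order-1 relation v(n) = α·v(n-1) + β fits.
Check at n=3: 1·7 + (1)·4 = 11. ✓

v(n) = v(n-1) + v(n-2), v(0) = 3, v(1) = 4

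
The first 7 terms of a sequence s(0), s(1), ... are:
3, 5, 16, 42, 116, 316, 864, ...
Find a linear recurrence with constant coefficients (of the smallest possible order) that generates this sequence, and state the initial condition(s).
Look for the lowest-order linear relation among consecutive terms.
Observation: s(n) - 2·s(n-1) - (2)·s(n-2) = 0 holds for the shown terms, and no order-1 relation s(n) = α·s(n-1) + β fits.
Check at n=3: 2·16 + (2)·5 = 42. ✓

s(n) = 2s(n-1) + 2s(n-2), s(0) = 3, s(1) = 5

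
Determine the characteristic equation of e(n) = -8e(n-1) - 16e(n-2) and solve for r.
Substitute e(n) = rⁿ and divide through by rⁿ⁻²: r² + 8r + 16 = 0
Factor: (r + 4)² = 0, so r = -4 (double root).
General solution: e(n) = (A + Bn)·(-4)ⁿ

Characteristic: r² + 8r + 16 = 0, Roots: r = -4 (double root)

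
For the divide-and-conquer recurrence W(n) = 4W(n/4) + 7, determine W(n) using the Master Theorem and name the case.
Master Theorem template: W(n) = a·W(n/b) + f(n).
Here: a=4, b=4, f(n)=7
Compute log_b(a) = log_4(4) = 1.
f(n) = 7 = O(n^(1-ε)) with ε = 1. Case 1: W(n) = Θ(n^log_b(a)) = Θ(n).

Case 1: W(n) = Θ(n)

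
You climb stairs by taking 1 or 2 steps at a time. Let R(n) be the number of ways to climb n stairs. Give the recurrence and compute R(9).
Condition on the size of the last step (1 to 2): before it there were n-1, …, n-2 stairs climbed, and these cases are disjoint, so R(n) = R(n-1) + R(n-2) (Fibonacci-type sequence).
Initial conditions by direct count (compositions of i into parts ≤ 2): R(1) = 1; R(2) = 2.
Iterating the recurrence: R(3) = 3, R(4) = 5, R(5) = 8, R(6) = 13, R(7) = 21, R(8) = 34, R(9) = 55.

R(n) = R(n-1) + R(n-2), R(1) = 1, R(2) = 2; R(9) = 55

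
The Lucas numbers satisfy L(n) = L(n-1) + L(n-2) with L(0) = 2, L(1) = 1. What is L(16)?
Computing the sequence terms:
2, 1, 3, 4, 7, 11, 18, 29, 47, 76, 123, 199, 322, 521, 843, 1364, 2207

2207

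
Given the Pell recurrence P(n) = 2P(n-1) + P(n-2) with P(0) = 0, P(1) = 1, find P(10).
Computing the sequence terms:
0, 1, 2, 5, 12, 29, 70, 169, 408, 985, 2378

2378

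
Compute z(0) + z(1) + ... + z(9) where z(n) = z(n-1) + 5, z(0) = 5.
Computing the sequence terms: 5, 10, 15, 20, 25, 30, 35, 40, 45, 50
Adding these values together:

275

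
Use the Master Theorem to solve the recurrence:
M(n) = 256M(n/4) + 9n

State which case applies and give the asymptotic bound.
Master Theorem template: M(n) = a·M(n/b) + f(n).
Here: a=256, b=4, f(n)=9n
Compute log_b(a) = log_4(256) = 4.
f(n) = 9n = O(n^(4-ε)) with ε = 3. Case 1: M(n) = Θ(n^log_b(a)) = Θ(n^4).

Case 1: M(n) = Θ(n^4)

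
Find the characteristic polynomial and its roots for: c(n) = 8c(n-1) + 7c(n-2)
Substitute c(n) = rⁿ and divide through by rⁿ⁻²: r² - 8r - 7 = 0
Discriminant: 8² + 4·7 = 92, not a perfect square, so by the quadratic formula r = (8 ± √92)/2.
General solution: c(n) = A·r₁ⁿ + B·r₂ⁿ where r₁,r₂ = (8 ± √92)/2

Characteristic: r² - 8r - 7 = 0, Roots: r = (8 ± √92)/2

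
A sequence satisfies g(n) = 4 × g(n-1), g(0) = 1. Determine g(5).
Computing step by step:
g(0) = 1
g(1) = 4 × 1 = 4
g(2) = 4 × 4 = 16
g(3) = 4 × 16 = 64
g(4) = 4 × 64 = 256
g(5) = 4 × 256 = 1024

1024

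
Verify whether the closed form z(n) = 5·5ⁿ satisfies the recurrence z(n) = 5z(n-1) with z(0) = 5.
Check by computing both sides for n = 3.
From the recurrence with z(0) = 5:
  z(0) = 5, z(1) = 25, z(2) = 125, z(3) = 625
  so the recurrence gives z(3) = 625.
From the proposed closed form z(n) = 5·5ⁿ:
  z(3) = 625.
Both sides give 625 at n = 3, and the initial condition(s) match, so the closed form is consistent.

Yes, the closed form is correct.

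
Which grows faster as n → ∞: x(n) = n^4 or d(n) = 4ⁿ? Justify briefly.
Comparing growth rates:
Growth-rate hierarchy: log n ≺ any polynomial ≺ any exponential cⁿ (c>1) ≺ n! ≺ nⁿ.
exponential base 4 dominates polynomial degree 4 asymptotically.

d(n) grows faster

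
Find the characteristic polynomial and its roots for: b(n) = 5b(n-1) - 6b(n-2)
Substitute b(n) = rⁿ and divide through by rⁿ⁻²: r² - 5r + 6 = 0
Factor: (r - 2)(r - 3) = 0, so r = 2, 3.
General solution: b(n) = A·2ⁿ + B·3ⁿ

Characteristic: r² - 5r + 6 = 0, Roots: r = 2, 3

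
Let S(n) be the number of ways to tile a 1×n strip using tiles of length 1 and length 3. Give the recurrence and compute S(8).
Condition on the last tile: it has length 1 (leaving a 1×(n-1) strip) or length 3 (leaving a 1×(n-3) strip), so S(n) = S(n-1) + S(n-3) (order-3 linear recurrence).
For 0 ≤ i < 3 only unit tiles fit, so S(i) = 1.
Iterating the recurrence: S(3) = 2, S(4) = 3, S(5) = 4, S(6) = 6, S(7) = 9, S(8) = 13.

S(n) = S(n-1) + S(n-3), with S(i) = 1 for 0 ≤ i < 3; S(8) = 13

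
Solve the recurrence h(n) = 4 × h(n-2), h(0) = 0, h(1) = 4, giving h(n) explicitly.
Recurrence: h(n) = 4 × h(n-2), initial: h(0) = 0, h(1) = 4.
Characteristic equation: r² - 4 = 0, which factors as (r - 2)(r + 2) = 0, so r = 2, -2. General solution h(n) = A·2ⁿ + B·(-2)ⁿ. From h(0) = 0: A + B = 0. From h(1) = 4: 2A - 2B = 4. Solving gives A = 1, B = -1.

h(n) = 2ⁿ - (-2)ⁿ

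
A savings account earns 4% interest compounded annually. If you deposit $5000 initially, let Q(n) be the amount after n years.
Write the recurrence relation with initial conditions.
Each year the balance grows by 4%, i.e. is multiplied by 1 + 4/100 = 1.04, so Q(n) = 1.04 × Q(n-1). The initial deposit gives Q(0) = 5000.
Unrolling gives the closed form Q(n) = 5000 × (1.04)ⁿ.

Q(n) = 1.04 × Q(n-1), Q(0) = 5000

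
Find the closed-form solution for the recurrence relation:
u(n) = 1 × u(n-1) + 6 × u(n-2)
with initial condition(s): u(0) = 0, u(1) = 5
Recurrence: u(n) = 1 × u(n-1) + 6 × u(n-2), initial: u(0) = 0, u(1) = 5.
Characteristic equation: r² - 1r - 6 = 0, which factors as (r - 3)(r + 2) = 0, so r = 3, -2. General solution u(n) = A·3ⁿ + B·(-2)ⁿ. From u(0) = 0: A + B = 0. From u(1) = 5: 3A - 2B = 5. Solving gives A = 1, B = -1.

u(n) = 3ⁿ - (-2)ⁿ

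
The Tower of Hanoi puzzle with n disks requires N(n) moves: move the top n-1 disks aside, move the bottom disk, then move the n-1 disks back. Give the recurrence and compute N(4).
Moving n disks = move the top n-1 disks aside (N(n-1) moves) + move the largest disk (1 move) + move the n-1 disks back on top (N(n-1) moves), so N(n) = 2N(n-1) + 1, with N(1) = 1 (a single disk takes one move).
First terms: 1, 3, 7, 15, … — each is one less than a power of 2. Indeed N(n) + 1 = 2(N(n-1) + 1) with N(1) + 1 = 2, so N(n) + 1 = 2ⁿ and N(n) = 2ⁿ - 1.
Hence N(4) = 2^4 - 1 = 16 - 1 = 15.

N(n) = 2N(n-1) + 1, N(1) = 1; N(4) = 15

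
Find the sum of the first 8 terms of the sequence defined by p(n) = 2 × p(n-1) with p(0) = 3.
Computing the sequence terms: 3, 6, 12, 24, 48, 96, 192, 384
Adding these values together:

765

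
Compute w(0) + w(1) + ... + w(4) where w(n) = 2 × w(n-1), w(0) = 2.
Computing the sequence terms: 2, 4, 8, 16, 32
Adding these values together:

62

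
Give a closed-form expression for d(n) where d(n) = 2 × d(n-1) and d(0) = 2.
Recurrence: d(n) = 2 × d(n-1), initial: d(0) = 2.
Each term is 2 times the previous, so this is geometric with ratio 2. After n steps: d(n) = d(0)·2ⁿ = 2·2ⁿ.

d(n) = 2·2ⁿ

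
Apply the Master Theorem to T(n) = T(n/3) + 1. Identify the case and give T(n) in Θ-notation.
Master Theorem template: T(n) = a·T(n/b) + f(n).
Here: a=1, b=3, f(n)=1
Compute log_b(a) = log_3(1) = 0.
f(n) = 1 = Θ(1). Case 2: T(n) = Θ(log n).

Case 2: T(n) = Θ(log n)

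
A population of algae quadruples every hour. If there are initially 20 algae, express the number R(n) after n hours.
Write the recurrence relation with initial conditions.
Each hour multiplies the count by 4, so the count after n hours depends only on the count after n-1 hours: R(n) = 4 × R(n-1). The starting count gives R(0) = 20.
Unrolling n times gives the closed form R(n) = 20 × 4ⁿ.

R(n) = 4 × R(n-1), R(0) = 20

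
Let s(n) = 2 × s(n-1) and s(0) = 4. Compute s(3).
Computing step by step:
s(0) = 4
s(1) = 2 × 4 = 8
s(2) = 2 × 8 = 16
s(3) = 2 × 16 = 32

32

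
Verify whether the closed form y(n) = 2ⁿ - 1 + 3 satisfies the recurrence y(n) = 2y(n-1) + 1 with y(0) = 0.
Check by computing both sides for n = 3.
From the recurrence with y(0) = 0:
  y(0) = 0, y(1) = 1, y(2) = 3, y(3) = 7
  so the recurrence gives y(3) = 7.
From the proposed closed form y(n) = 2ⁿ - 1 + 3:
  y(3) = 10.
The recurrence gives 7 but the closed form gives 10, so the closed form does not satisfy the recurrence.

No, the closed form is incorrect.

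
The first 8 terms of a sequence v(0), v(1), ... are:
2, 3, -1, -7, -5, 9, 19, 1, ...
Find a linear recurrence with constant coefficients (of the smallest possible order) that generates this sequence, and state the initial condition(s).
Look for the lowest-order linear relation among consecutive terms.
Observation: v(n) - 1·v(n-1) - (-2)·v(n-2) = 0 holds for the shown terms, and no order-1 relation v(n) = α·v(n-1) + β fits.
Check at n=3: 1·-1 + (-2)·3 = -7. ✓

v(n) = v(n-1) - 2v(n-2), v(0) = 2, v(1) = 3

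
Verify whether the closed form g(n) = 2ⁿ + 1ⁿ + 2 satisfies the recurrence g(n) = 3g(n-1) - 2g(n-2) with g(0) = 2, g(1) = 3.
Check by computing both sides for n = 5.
From the recurrence with g(0) = 2, g(1) = 3:
  g(0) = 2, g(1) = 3, g(2) = 5, g(3) = 9, g(4) = 17, g(5) = 33
  so the recurrence gives g(5) = 33.
From the proposed closed form g(n) = 2ⁿ + 1ⁿ + 2:
  g(5) = 35.
The recurrence gives 33 but the closed form gives 35, so the closed form does not satisfy the recurrence.

No, the closed form is incorrect.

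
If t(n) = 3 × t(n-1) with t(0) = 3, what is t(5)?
Computing step by step:
t(0) = 3
t(1) = 3 × 3 = 9
t(2) = 3 × 9 = 27
t(3) = 3 × 27 = 81
t(4) = 3 × 81 = 243
t(5) = 3 × 243 = 729

729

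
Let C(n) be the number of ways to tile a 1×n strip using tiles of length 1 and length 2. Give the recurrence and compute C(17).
Condition on the last tile: it has length 1 (leaving a 1×(n-1) strip) or length 2 (leaving a 1×(n-2) strip), so C(n) = C(n-1) + C(n-2) (order-2 linear recurrence).
For 0 ≤ i < 2 only unit tiles fit, so C(i) = 1.
Iterating the recurrence: C(2) = 2, C(3) = 3, C(4) = 5, C(5) = 8, C(6) = 13, C(7) = 21, C(8) = 34, C(9) = 55, C(10) = 89, C(11) = 144, C(12) = 233, C(13) = 377, C(14) = 610, C(15) = 987, C(16) = 1597, C(17) = 2584.

C(n) = C(n-1) + C(n-2), with C(i) = 1 for 0 ≤ i < 2; C(17) = 2584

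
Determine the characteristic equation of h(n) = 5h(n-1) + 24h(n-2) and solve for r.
Substitute h(n) = rⁿ and divide through by rⁿ⁻²: r² - 5r - 24 = 0
Factor: (r - 8)(r + 3) = 0, so r = 8, -3.
General solution: h(n) = A·8ⁿ + B·(-3)ⁿ

Characteristic: r² - 5r - 24 = 0, Roots: r = 8, -3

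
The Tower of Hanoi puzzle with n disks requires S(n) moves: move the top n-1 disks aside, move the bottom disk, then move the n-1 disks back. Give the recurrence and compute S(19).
Moving n disks = move the top n-1 disks aside (S(n-1) moves) + move the largest disk (1 move) + move the n-1 disks back on top (S(n-1) moves), so S(n) = 2S(n-1) + 1, with S(1) = 1 (a single disk takes one move).
First terms: 1, 3, 7, 15, 31, 63, … — each is one less than a power of 2. Indeed S(n) + 1 = 2(S(n-1) + 1) with S(1) + 1 = 2, so S(n) + 1 = 2ⁿ and S(n) = 2ⁿ - 1.
Hence S(19) = 2^19 - 1 = 524288 - 1 = 524287.

S(n) = 2S(n-1) + 1, S(1) = 1; S(19) = 524287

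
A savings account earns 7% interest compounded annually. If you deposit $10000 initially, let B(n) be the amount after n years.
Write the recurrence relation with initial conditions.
Each year the balance grows by 7%, i.e. is multiplied by 1 + 7/100 = 1.07, so B(n) = 1.07 × B(n-1). The initial deposit gives B(0) = 10000.
Unrolling gives the closed form B(n) = 10000 × (1.07)ⁿ.

B(n) = 1.07 × B(n-1), B(0) = 10000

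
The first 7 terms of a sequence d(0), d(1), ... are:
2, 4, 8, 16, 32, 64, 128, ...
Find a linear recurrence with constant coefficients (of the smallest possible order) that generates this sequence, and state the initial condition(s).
Look for the lowest-order linear relation among consecutive terms.
Observation: each term is 2× the previous.
Check at n=2: 2·4 = 8. ✓

d(n) = 2 × d(n-1), d(0) = 2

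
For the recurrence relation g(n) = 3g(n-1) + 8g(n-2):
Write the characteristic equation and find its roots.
Substitute g(n) = rⁿ and divide through by rⁿ⁻²: r² - 3r - 8 = 0
Discriminant: 3² + 4·8 = 41, not a perfect square, so by the quadratic formula r = (3 ± √41)/2.
General solution: g(n) = A·r₁ⁿ + B·r₂ⁿ where r₁,r₂ = (3 ± √41)/2

Characteristic: r² - 3r - 8 = 0, Roots: r = (3 ± √41)/2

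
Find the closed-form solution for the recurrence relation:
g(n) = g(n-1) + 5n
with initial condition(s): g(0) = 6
Recurrence: g(n) = g(n-1) + 5n, initial: g(0) = 6.
Telescoping: g(n) = g(0) + 5·Σᵢ₌₁ⁿ i = 6 + 5·n(n+1)/2.

g(n) = 5·n(n+1)/2 + 6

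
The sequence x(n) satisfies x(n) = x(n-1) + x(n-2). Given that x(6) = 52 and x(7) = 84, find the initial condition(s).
Work backwards using x(k) = x(k+2) - x(k+1):
x(5) = x(7) - x(6) = 84 - 52 = 32
x(4) = x(6) - x(5) = 52 - 32 = 20
x(3) = x(5) - x(4) = 32 - 20 = 12
x(2) = x(4) - x(3) = 20 - 12 = 8
x(1) = x(3) - x(2) = 12 - 8 = 4
x(0) = x(2) - x(1) = 8 - 4 = 4

x(0) = 4, x(1) = 4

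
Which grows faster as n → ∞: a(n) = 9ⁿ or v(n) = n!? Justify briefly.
Comparing growth rates:
Growth-rate hierarchy: log n ≺ any polynomial ≺ any exponential cⁿ (c>1) ≺ n! ≺ nⁿ.
factorial dominates exponential base 9 asymptotically.

v(n) grows faster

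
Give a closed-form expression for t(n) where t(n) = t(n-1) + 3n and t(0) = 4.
Recurrence: t(n) = t(n-1) + 3n, initial: t(0) = 4.
Telescoping: t(n) = t(0) + 3·Σᵢ₌₁ⁿ i = 4 + 3·n(n+1)/2.

t(n) = 3·n(n+1)/2 + 4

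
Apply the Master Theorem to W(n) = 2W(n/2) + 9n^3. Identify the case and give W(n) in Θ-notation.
Master Theorem template: W(n) = a·W(n/b) + f(n).
Here: a=2, b=2, f(n)=9n^3
Compute log_b(a) = log_2(2) = 1.
f(n) = 9n^3 = Ω(n^(1+ε)) with ε = 2, and the regularity condition holds (a·f(n/b) = (a/b^3)·f(n) with a/b^3 = 2^-2 < 1). Case 3: W(n) = Θ(f(n)) = Θ(n^3).

Case 3: W(n) = Θ(n^3)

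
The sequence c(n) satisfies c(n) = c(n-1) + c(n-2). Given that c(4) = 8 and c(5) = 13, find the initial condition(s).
Work backwards using c(k) = c(k+2) - c(k+1):
c(3) = c(5) - c(4) = 13 - 8 = 5
c(2) = c(4) - c(3) = 8 - 5 = 3
c(1) = c(3) - c(2) = 5 - 3 = 2
c(0) = c(2) - c(1) = 3 - 2 = 1

c(0) = 1, c(1) = 2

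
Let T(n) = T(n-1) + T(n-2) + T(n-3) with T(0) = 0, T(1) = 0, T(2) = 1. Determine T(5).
Computing the sequence terms:
0, 0, 1, 1, 2, 4

4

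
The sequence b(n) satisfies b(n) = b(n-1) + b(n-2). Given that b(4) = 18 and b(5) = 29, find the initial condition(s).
Work backwards using b(k) = b(k+2) - b(k+1):
b(3) = b(5) - b(4) = 29 - 18 = 11
b(2) = b(4) - b(3) = 18 - 11 = 7
b(1) = b(3) - b(2) = 11 - 7 = 4
b(0) = b(2) - b(1) = 7 - 4 = 3

b(0) = 3, b(1) = 4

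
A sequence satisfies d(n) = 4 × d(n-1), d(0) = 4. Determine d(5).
Computing step by step:
d(0) = 4
d(1) = 4 × 4 = 16
d(2) = 4 × 16 = 64
d(3) = 4 × 64 = 256
d(4) = 4 × 256 = 1024
d(5) = 4 × 1024 = 4096

4096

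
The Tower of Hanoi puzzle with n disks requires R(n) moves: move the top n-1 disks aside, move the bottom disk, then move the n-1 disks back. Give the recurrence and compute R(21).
Moving n disks = move the top n-1 disks aside (R(n-1) moves) + move the largest disk (1 move) + move the n-1 disks back on top (R(n-1) moves), so R(n) = 2R(n-1) + 1, with R(1) = 1 (a single disk takes one move).
First terms: 1, 3, 7, 15, 31, 63, … — each is one less than a power of 2. Indeed R(n) + 1 = 2(R(n-1) + 1) with R(1) + 1 = 2, so R(n) + 1 = 2ⁿ and R(n) = 2ⁿ - 1.
Hence R(21) = 2^21 - 1 = 2097152 - 1 = 2097151.

R(n) = 2R(n-1) + 1, R(1) = 1; R(21) = 2097151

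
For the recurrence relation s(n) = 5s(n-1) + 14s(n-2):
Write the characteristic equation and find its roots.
Substitute s(n) = rⁿ and divide through by rⁿ⁻²: r² - 5r - 14 = 0
Factor: (r + 2)(r - 7) = 0, so r = -2, 7.
General solution: s(n) = A·(-2)ⁿ + B·7ⁿ

Characteristic: r² - 5r - 14 = 0, Roots: r = -2, 7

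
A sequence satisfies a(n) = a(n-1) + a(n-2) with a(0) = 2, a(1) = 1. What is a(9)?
Computing the sequence terms:
2, 1, 3, 4, 7, 11, 18, 29, 47, 76

76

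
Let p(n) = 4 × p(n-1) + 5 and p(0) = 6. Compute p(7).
Computing step by step:
p(0) = 6
p(1) = 4 × 6 + 5 = 29
p(2) = 4 × 29 + 5 = 121
p(3) = 4 × 121 + 5 = 489
p(4) = 4 × 489 + 5 = 1961
p(5) = 4 × 1961 + 5 = 7849
p(6) = 4 × 7849 + 5 = 31401
p(7) = 4 × 31401 + 5 = 125609

125609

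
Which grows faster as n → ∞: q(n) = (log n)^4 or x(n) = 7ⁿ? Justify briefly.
Comparing growth rates:
Growth-rate hierarchy: log n ≺ any polynomial ≺ any exponential cⁿ (c>1) ≺ n! ≺ nⁿ.
exponential base 7 dominates polylogarithmic (log n)^4 asymptotically.

x(n) grows faster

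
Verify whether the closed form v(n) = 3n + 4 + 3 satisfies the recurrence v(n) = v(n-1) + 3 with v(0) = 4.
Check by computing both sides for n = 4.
From the recurrence with v(0) = 4:
  v(0) = 4, v(1) = 7, v(2) = 10, v(3) = 13, v(4) = 16
  so the recurrence gives v(4) = 16.
From the proposed closed form v(n) = 3n + 4 + 3:
  v(4) = 19.
The recurrence gives 16 but the closed form gives 19, so the closed form does not satisfy the recurrence.

No, the closed form is incorrect.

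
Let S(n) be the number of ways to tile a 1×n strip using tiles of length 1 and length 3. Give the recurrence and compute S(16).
Condition on the last tile: it has length 1 (leaving a 1×(n-1) strip) or length 3 (leaving a 1×(n-3) strip), so S(n) = S(n-1) + S(n-3) (order-3 linear recurrence).
For 0 ≤ i < 3 only unit tiles fit, so S(i) = 1.
Iterating the recurrence: S(3) = 2, S(4) = 3, S(5) = 4, S(6) = 6, S(7) = 9, S(8) = 13, S(9) = 19, S(10) = 28, S(11) = 41, S(12) = 60, S(13) = 88, S(14) = 129, S(15) = 189, S(16) = 277.

S(n) = S(n-1) + S(n-3), with S(i) = 1 for 0 ≤ i < 3; S(16) = 277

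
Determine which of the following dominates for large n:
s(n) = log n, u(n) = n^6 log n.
Comparing growth rates:
Growth-rate hierarchy: log n ≺ any polynomial ≺ any exponential cⁿ (c>1) ≺ n! ≺ nⁿ.
polynomial degree 6 (with log factor) dominates logarithmic asymptotically.

u(n) grows faster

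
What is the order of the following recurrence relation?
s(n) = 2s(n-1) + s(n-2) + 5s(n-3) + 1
The order is the largest lag k for which s(n-k) appears. Here the deepest term is s(n-3) (the 1 term is non-homogeneous and does not affect the order), so the order is 3.

Order 3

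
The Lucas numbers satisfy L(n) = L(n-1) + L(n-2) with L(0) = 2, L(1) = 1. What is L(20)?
Computing the sequence terms:
2, 1, 3, 4, 7, 11, 18, 29, 47, 76, 123, 199, 322, 521, 843, 1364, 2207, 3571, 5778, 9349, 15127

15127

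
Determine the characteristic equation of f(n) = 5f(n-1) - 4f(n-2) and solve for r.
Substitute f(n) = rⁿ and divide through by rⁿ⁻²: r² - 5r + 4 = 0
Factor: (r - 1)(r - 4) = 0, so r = 1, 4.
General solution: f(n) = A·1ⁿ + B·4ⁿ

Characteristic: r² - 5r + 4 = 0, Roots: r = 1, 4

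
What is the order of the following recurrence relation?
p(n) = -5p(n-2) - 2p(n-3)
The order is the largest lag k for which p(n-k) appears. Here the deepest term is p(n-3), so the order is 3.

Order 3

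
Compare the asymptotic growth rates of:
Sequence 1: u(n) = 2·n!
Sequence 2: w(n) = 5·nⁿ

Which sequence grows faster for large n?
Comparing growth rates:
Growth-rate hierarchy: log n ≺ any polynomial ≺ any exponential cⁿ (c>1) ≺ n! ≺ nⁿ.
super-exponential nⁿ dominates factorial asymptotically.

w(n) grows faster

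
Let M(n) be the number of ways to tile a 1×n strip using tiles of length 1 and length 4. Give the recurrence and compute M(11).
Condition on the last tile: it has length 1 (leaving a 1×(n-1) strip) or length 4 (leaving a 1×(n-4) strip), so M(n) = M(n-1) + M(n-4) (order-4 linear recurrence).
For 0 ≤ i < 4 only unit tiles fit, so M(i) = 1.
Iterating the recurrence: M(4) = 2, M(5) = 3, M(6) = 4, M(7) = 5, M(8) = 7, M(9) = 10, M(10) = 14, M(11) = 19.

M(n) = M(n-1) + M(n-4), with M(i) = 1 for 0 ≤ i < 4; M(11) = 19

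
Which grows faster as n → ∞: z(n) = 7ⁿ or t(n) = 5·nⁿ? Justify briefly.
Comparing growth rates:
Growth-rate hierarchy: log n ≺ any polynomial ≺ any exponential cⁿ (c>1) ≺ n! ≺ nⁿ.
super-exponential nⁿ dominates exponential base 7 asymptotically.

t(n) grows faster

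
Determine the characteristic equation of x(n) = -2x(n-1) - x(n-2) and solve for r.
Substitute x(n) = rⁿ and divide through by rⁿ⁻²: r² + 2r + 1 = 0
Factor: (r + 1)² = 0, so r = -1 (double root).
General solution: x(n) = (A + Bn)·(-1)ⁿ

Characteristic: r² + 2r + 1 = 0, Roots: r = -1 (double root)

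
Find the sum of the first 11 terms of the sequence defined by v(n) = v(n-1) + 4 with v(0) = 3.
Computing the sequence terms: 3, 7, 11, 15, 19, 23, 27, 31, 35, 39, 43
Adding these values together:

253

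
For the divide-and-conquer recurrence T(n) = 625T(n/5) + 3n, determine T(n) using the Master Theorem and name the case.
Master Theorem template: T(n) = a·T(n/b) + f(n).
Here: a=625, b=5, f(n)=3n
Compute log_b(a) = log_5(625) = 4.
f(n) = 3n = O(n^(4-ε)) with ε = 3. Case 1: T(n) = Θ(n^log_b(a)) = Θ(n^4).

Case 1: T(n) = Θ(n^4)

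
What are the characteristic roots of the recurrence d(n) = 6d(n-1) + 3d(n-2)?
Substitute d(n) = rⁿ and divide through by rⁿ⁻²: r² - 6r - 3 = 0
Discriminant: 6² + 4·3 = 48, not a perfect square, so by the quadratic formula r = (6 ± √48)/2.
General solution: d(n) = A·r₁ⁿ + B·r₂ⁿ where r₁,r₂ = (6 ± √48)/2

Characteristic: r² - 6r - 3 = 0, Roots: r = (6 ± √48)/2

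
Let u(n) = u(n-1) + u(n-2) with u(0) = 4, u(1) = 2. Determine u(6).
Computing the sequence terms:
4, 2, 6, 8, 14, 22, 36

36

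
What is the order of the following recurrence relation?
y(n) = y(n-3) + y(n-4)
The order is the largest lag k for which y(n-k) appears. Here the deepest term is y(n-4), so the order is 4.

Order 4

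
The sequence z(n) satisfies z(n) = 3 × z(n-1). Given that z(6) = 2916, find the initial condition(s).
In general z(n) = 3ⁿ · z(0). At n = 6: z(0) = z(6) / 3^6 = 2916 / 729 = 4.

z(0) = 4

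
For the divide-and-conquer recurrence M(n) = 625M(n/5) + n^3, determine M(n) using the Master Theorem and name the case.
Master Theorem template: M(n) = a·M(n/b) + f(n).
Here: a=625, b=5, f(n)=n^3
Compute log_b(a) = log_5(625) = 4.
f(n) = n^3 = O(n^(4-ε)) with ε = 1. Case 1: M(n) = Θ(n^log_b(a)) = Θ(n^4).

Case 1: M(n) = Θ(n^4)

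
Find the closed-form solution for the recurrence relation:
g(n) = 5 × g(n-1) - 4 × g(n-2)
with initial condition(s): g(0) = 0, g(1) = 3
Recurrence: g(n) = 5 × g(n-1) - 4 × g(n-2), initial: g(0) = 0, g(1) = 3.
Characteristic equation: r² - 5r + 4 = 0, which factors as (r - 4)(r - 1) = 0, so r = 4, 1. General solution g(n) = A·4ⁿ + B·1ⁿ. From g(0) = 0: A + B = 0. From g(1) = 3: 4A + 1B = 3. Solving gives A = 1, B = -1.

g(n) = 4ⁿ - 1ⁿ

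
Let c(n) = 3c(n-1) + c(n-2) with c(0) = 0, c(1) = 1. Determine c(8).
Computing the sequence terms:
0, 1, 3, 10, 33, 109, 360, 1189, 3927

3927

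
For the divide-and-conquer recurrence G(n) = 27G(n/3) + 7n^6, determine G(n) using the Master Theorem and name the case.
Master Theorem template: G(n) = a·G(n/b) + f(n).
Here: a=27, b=3, f(n)=7n^6
Compute log_b(a) = log_3(27) = 3.
f(n) = 7n^6 = Ω(n^(3+ε)) with ε = 3, and the regularity condition holds (a·f(n/b) = (a/b^6)·f(n) with a/b^6 = 3^-3 < 1). Case 3: G(n) = Θ(f(n)) = Θ(n^6).

Case 3: G(n) = Θ(n^6)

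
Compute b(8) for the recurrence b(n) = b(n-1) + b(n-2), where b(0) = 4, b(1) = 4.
Computing the sequence terms:
4, 4, 8, 12, 20, 32, 52, 84, 136

136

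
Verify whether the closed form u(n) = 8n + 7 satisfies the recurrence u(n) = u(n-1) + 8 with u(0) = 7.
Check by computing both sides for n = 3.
From the recurrence with u(0) = 7:
  u(0) = 7, u(1) = 15, u(2) = 23, u(3) = 31
  so the recurrence gives u(3) = 31.
From the proposed closed form u(n) = 8n + 7:
  u(3) = 31.
Both sides give 31 at n = 3, and the initial condition(s) match, so the closed form is consistent.

Yes, the closed form is correct.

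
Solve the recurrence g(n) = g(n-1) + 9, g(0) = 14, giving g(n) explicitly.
Recurrence: g(n) = g(n-1) + 9, initial: g(0) = 14.
Each step adds 9, so g(n) = g(0) + 9n = 9n + 14.

g(n) = 9n + 14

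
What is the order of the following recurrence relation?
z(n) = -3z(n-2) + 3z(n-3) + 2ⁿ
The order is the largest lag k for which z(n-k) appears. Here the deepest term is z(n-3) (the 2ⁿ term is non-homogeneous and does not affect the order), so the order is 3.

Order 3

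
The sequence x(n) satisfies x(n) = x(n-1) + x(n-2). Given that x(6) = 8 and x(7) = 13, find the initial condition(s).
Work backwards using x(k) = x(k+2) - x(k+1):
x(5) = x(7) - x(6) = 13 - 8 = 5
x(4) = x(6) - x(5) = 8 - 5 = 3
x(3) = x(5) - x(4) = 5 - 3 = 2
x(2) = x(4) - x(3) = 3 - 2 = 1
x(1) = x(3) - x(2) = 2 - 1 = 1
x(0) = x(2) - x(1) = 1 - 1 = 0

x(0) = 0, x(1) = 1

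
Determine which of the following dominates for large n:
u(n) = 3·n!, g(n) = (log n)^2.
Comparing growth rates:
Growth-rate hierarchy: log n ≺ any polynomial ≺ any exponential cⁿ (c>1) ≺ n! ≺ nⁿ.
factorial dominates polylogarithmic (log n)^2 asymptotically.

u(n) grows faster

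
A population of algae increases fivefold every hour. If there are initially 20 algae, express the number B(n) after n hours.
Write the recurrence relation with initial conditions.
Each hour multiplies the count by 5, so the count after n hours depends only on the count after n-1 hours: B(n) = 5 × B(n-1). The starting count gives B(0) = 20.
Unrolling n times gives the closed form B(n) = 20 × 5ⁿ.

B(n) = 5 × B(n-1), B(0) = 20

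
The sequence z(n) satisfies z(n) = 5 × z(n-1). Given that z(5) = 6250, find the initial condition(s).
In general z(n) = 5ⁿ · z(0). At n = 5: z(0) = z(5) / 5^5 = 6250 / 3125 = 2.

z(0) = 2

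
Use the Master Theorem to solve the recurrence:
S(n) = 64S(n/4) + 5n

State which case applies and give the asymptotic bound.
Master Theorem template: S(n) = a·S(n/b) + f(n).
Here: a=64, b=4, f(n)=5n
Compute log_b(a) = log_4(64) = 3.
f(n) = 5n = O(n^(3-ε)) with ε = 2. Case 1: S(n) = Θ(n^log_b(a)) = Θ(n^3).

Case 1: S(n) = Θ(n^3)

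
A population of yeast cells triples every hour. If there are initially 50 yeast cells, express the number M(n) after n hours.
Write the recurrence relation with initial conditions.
Each hour multiplies the count by 3, so the count after n hours depends only on the count after n-1 hours: M(n) = 3 × M(n-1). The starting count gives M(0) = 50.
Unrolling n times gives the closed form M(n) = 50 × 3ⁿ.

M(n) = 3 × M(n-1), M(0) = 50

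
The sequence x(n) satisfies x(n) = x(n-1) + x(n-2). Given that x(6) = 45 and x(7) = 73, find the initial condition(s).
Work backwards using x(k) = x(k+2) - x(k+1):
x(5) = x(7) - x(6) = 73 - 45 = 28
x(4) = x(6) - x(5) = 45 - 28 = 17
x(3) = x(5) - x(4) = 28 - 17 = 11
x(2) = x(4) - x(3) = 17 - 11 = 6
x(1) = x(3) - x(2) = 11 - 6 = 5
x(0) = x(2) - x(1) = 6 - 5 = 1

x(0) = 1, x(1) = 5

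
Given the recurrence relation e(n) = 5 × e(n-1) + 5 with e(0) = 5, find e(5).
Computing step by step:
e(0) = 5
e(1) = 5 × 5 + 5 = 30
e(2) = 5 × 30 + 5 = 155
e(3) = 5 × 155 + 5 = 780
e(4) = 5 × 780 + 5 = 3905
e(5) = 5 × 3905 + 5 = 19530

19530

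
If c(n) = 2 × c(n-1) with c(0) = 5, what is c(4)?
Computing step by step:
c(0) = 5
c(1) = 2 × 5 = 10
c(2) = 2 × 10 = 20
c(3) = 2 × 20 = 40
c(4) = 2 × 40 = 80

80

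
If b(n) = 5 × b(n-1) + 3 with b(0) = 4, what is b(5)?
Computing step by step:
b(0) = 4
b(1) = 5 × 4 + 3 = 23
b(2) = 5 × 23 + 3 = 118
b(3) = 5 × 118 + 3 = 593
b(4) = 5 × 593 + 3 = 2968
b(5) = 5 × 2968 + 3 = 14843

14843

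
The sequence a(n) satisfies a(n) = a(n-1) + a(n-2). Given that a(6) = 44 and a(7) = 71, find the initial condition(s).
Work backwards using a(k) = a(k+2) - a(k+1):
a(5) = a(7) - a(6) = 71 - 44 = 27
a(4) = a(6) - a(5) = 44 - 27 = 17
a(3) = a(5) - a(4) = 27 - 17 = 10
a(2) = a(4) - a(3) = 17 - 10 = 7
a(1) = a(3) - a(2) = 10 - 7 = 3
a(0) = a(2) - a(1) = 7 - 3 = 4

a(0) = 4, a(1) = 3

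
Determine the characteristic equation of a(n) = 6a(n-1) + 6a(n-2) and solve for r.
Substitute a(n) = rⁿ and divide through by rⁿ⁻²: r² - 6r - 6 = 0
Discriminant: 6² + 4·6 = 60, not a perfect square, so by the quadratic formula r = (6 ± √60)/2.
General solution: a(n) = A·r₁ⁿ + B·r₂ⁿ where r₁,r₂ = (6 ± √60)/2

Characteristic: r² - 6r - 6 = 0, Roots: r = (6 ± √60)/2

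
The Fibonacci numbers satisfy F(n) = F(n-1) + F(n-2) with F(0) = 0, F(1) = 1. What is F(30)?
Computing the sequence terms:
0, 1, 1, 2, 3, 5, 8, 13, 21, 34, 55, 89, 144, 233, 377, 610, 987, 1597, 2584, 4181, 6765, 10946, 17711, 28657, 46368, 75025, 121393, 196418, 317811, 514229, 832040

832040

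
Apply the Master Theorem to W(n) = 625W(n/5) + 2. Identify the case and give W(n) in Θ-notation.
Master Theorem template: W(n) = a·W(n/b) + f(n).
Here: a=625, b=5, f(n)=2
Compute log_b(a) = log_5(625) = 4.
f(n) = 2 = O(n^(4-ε)) with ε = 4. Case 1: W(n) = Θ(n^log_b(a)) = Θ(n^4).

Case 1: W(n) = Θ(n^4)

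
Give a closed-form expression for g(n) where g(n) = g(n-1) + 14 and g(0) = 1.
Recurrence: g(n) = g(n-1) + 14, initial: g(0) = 1.
Each step adds 14, so g(n) = g(0) + 14n = 14n + 1.

g(n) = 14n + 1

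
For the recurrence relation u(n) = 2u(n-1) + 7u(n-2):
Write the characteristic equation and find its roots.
Substitute u(n) = rⁿ and divide through by rⁿ⁻²: r² - 2r - 7 = 0
Discriminant: 2² + 4·7 = 32, not a perfect square, so by the quadratic formula r = (2 ± √32)/2.
General solution: u(n) = A·r₁ⁿ + B·r₂ⁿ where r₁,r₂ = (2 ± √32)/2

Characteristic: r² - 2r - 7 = 0, Roots: r = (2 ± √32)/2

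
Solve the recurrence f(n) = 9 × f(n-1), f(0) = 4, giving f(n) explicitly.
Recurrence: f(n) = 9 × f(n-1), initial: f(0) = 4.
Each term is 9 times the previous, so this is geometric with ratio 9. After n steps: f(n) = f(0)·9ⁿ = 4·9ⁿ.

f(n) = 4·9ⁿ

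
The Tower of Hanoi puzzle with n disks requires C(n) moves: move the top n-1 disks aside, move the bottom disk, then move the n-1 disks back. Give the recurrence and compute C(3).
Moving n disks = move the top n-1 disks aside (C(n-1) moves) + move the largest disk (1 move) + move the n-1 disks back on top (C(n-1) moves), so C(n) = 2C(n-1) + 1, with C(1) = 1 (a single disk takes one move).
First terms: 1, 3, 7, … — each is one less than a power of 2. Indeed C(n) + 1 = 2(C(n-1) + 1) with C(1) + 1 = 2, so C(n) + 1 = 2ⁿ and C(n) = 2ⁿ - 1.
Hence C(3) = 2^3 - 1 = 8 - 1 = 7.

C(n) = 2C(n-1) + 1, C(1) = 1; C(3) = 7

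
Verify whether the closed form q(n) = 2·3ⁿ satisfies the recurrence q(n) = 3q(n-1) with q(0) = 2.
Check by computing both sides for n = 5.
From the recurrence with q(0) = 2:
  q(0) = 2, q(1) = 6, q(2) = 18, q(3) = 54, q(4) = 162, q(5) = 486
  so the recurrence gives q(5) = 486.
From the proposed closed form q(n) = 2·3ⁿ:
  q(5) = 486.
Both sides give 486 at n = 5, and the initial condition(s) match, so the closed form is consistent.

Yes, the closed form is correct.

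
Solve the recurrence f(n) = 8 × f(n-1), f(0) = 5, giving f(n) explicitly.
Recurrence: f(n) = 8 × f(n-1), initial: f(0) = 5.
Each term is 8 times the previous, so this is geometric with ratio 8. After n steps: f(n) = f(0)·8ⁿ = 5·8ⁿ.

f(n) = 5·8ⁿ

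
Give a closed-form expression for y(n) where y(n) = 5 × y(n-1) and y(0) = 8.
Recurrence: y(n) = 5 × y(n-1), initial: y(0) = 8.
Each term is 5 times the previous, so this is geometric with ratio 5. After n steps: y(n) = y(0)·5ⁿ = 8·5ⁿ.

y(n) = 8·5ⁿ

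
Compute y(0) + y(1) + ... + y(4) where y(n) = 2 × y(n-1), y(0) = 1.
Computing the sequence terms: 1, 2, 4, 8, 16
Adding these values together:

31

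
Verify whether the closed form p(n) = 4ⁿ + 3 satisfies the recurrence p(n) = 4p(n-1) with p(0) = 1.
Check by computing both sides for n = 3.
From the recurrence with p(0) = 1:
  p(0) = 1, p(1) = 4, p(2) = 16, p(3) = 64
  so the recurrence gives p(3) = 64.
From the proposed closed form p(n) = 4ⁿ + 3:
  p(3) = 67.
The recurrence gives 64 but the closed form gives 67, so the closed form does not satisfy the recurrence.

No, the closed form is incorrect.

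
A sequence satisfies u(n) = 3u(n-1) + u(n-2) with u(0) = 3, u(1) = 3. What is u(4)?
Computing the sequence terms:
3, 3, 12, 39, 129

129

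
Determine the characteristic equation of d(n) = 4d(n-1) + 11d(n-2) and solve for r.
Substitute d(n) = rⁿ and divide through by rⁿ⁻²: r² - 4r - 11 = 0
Discriminant: 4² + 4·11 = 60, not a perfect square, so by the quadratic formula r = (4 ± √60)/2.
General solution: d(n) = A·r₁ⁿ + B·r₂ⁿ where r₁,r₂ = (4 ± √60)/2

Characteristic: r² - 4r - 11 = 0, Roots: r = (4 ± √60)/2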